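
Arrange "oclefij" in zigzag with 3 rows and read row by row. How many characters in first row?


Zigzag "oclefij" into 3 rows:
Placing characters:
  'o' => row 0
  'c' => row 1
  'l' => row 2
  'e' => row 1
  'f' => row 0
  'i' => row 1
  'j' => row 2
Rows:
  Row 0: "of"
  Row 1: "cei"
  Row 2: "lj"
First row length: 2

2


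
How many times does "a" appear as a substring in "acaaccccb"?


Searching for "a" in "acaaccccb"
Scanning each position:
  Position 0: "a" => MATCH
  Position 1: "c" => no
  Position 2: "a" => MATCH
  Position 3: "a" => MATCH
  Position 4: "c" => no
  Position 5: "c" => no
  Position 6: "c" => no
  Position 7: "c" => no
  Position 8: "b" => no
Total occurrences: 3

3


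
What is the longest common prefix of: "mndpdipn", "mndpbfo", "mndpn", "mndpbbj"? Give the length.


Words: mndpdipn, mndpbfo, mndpn, mndpbbj
  Position 0: all 'm' => match
  Position 1: all 'n' => match
  Position 2: all 'd' => match
  Position 3: all 'p' => match
  Position 4: ('d', 'b', 'n', 'b') => mismatch, stop
LCP = "mndp" (length 4)

4


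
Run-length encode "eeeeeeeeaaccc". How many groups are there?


Input: eeeeeeeeaaccc
Scanning for consecutive runs:
  Group 1: 'e' x 8 (positions 0-7)
  Group 2: 'a' x 2 (positions 8-9)
  Group 3: 'c' x 3 (positions 10-12)
Total groups: 3

3


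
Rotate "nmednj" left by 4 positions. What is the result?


Input: "nmednj", rotate left by 4
First 4 characters: "nmed"
Remaining characters: "nj"
Concatenate remaining + first: "nj" + "nmed" = "njnmed"

njnmed


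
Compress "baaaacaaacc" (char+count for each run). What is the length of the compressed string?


Input: baaaacaaacc
Runs:
  'b' x 1 => "b1"
  'a' x 4 => "a4"
  'c' x 1 => "c1"
  'a' x 3 => "a3"
  'c' x 2 => "c2"
Compressed: "b1a4c1a3c2"
Compressed length: 10

10


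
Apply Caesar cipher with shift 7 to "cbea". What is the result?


Caesar cipher: shift "cbea" by 7
  'c' (pos 2) + 7 = pos 9 = 'j'
  'b' (pos 1) + 7 = pos 8 = 'i'
  'e' (pos 4) + 7 = pos 11 = 'l'
  'a' (pos 0) + 7 = pos 7 = 'h'
Result: jilh

jilh


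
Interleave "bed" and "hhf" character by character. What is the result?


Interleaving "bed" and "hhf":
  Position 0: 'b' from first, 'h' from second => "bh"
  Position 1: 'e' from first, 'h' from second => "eh"
  Position 2: 'd' from first, 'f' from second => "df"
Result: bhehdf

bhehdf


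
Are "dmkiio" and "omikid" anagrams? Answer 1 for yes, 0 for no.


Strings: "dmkiio", "omikid"
Sorted first:  diikmo
Sorted second: diikmo
Sorted forms match => anagrams

1


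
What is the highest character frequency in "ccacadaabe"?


Input: ccacadaabe
Character counts:
  'a': 4
  'b': 1
  'c': 3
  'd': 1
  'e': 1
Maximum frequency: 4

4


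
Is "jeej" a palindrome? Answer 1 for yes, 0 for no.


Input: jeej
Reversed: jeej
  Compare pos 0 ('j') with pos 3 ('j'): match
  Compare pos 1 ('e') with pos 2 ('e'): match
Result: palindrome

1


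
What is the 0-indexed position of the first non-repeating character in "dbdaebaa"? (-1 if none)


Input: dbdaebaa
Character frequencies:
  'a': 3
  'b': 2
  'd': 2
  'e': 1
Scanning left to right for freq == 1:
  Position 0 ('d'): freq=2, skip
  Position 1 ('b'): freq=2, skip
  Position 2 ('d'): freq=2, skip
  Position 3 ('a'): freq=3, skip
  Position 4 ('e'): unique! => answer = 4

4


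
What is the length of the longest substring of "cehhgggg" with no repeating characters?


Input: "cehhgggg"
Sliding window (track last position of each char):
  Position 0 ('c'): window [0,0] length 1 -- new best
  Position 1 ('e'): window [0,1] length 2 -- new best
  Position 2 ('h'): window [0,2] length 3 -- new best
  Position 3 ('h'): repeat (last at 2), move window start to 3
  Position 3 ('h'): window [3,3] length 1
  Position 4 ('g'): window [3,4] length 2
  Position 5 ('g'): repeat (last at 4), move window start to 5
  Position 5 ('g'): window [5,5] length 1
  Position 6 ('g'): repeat (last at 5), move window start to 6
  Position 6 ('g'): window [6,6] length 1
  Position 7 ('g'): repeat (last at 6), move window start to 7
  Position 7 ('g'): window [7,7] length 1
Longest substring with no repeats: "ceh" with length 3

3


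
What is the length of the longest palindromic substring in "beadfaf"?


Input: "beadfaf"
Checking substrings for palindromes:
  [4:7] "faf" (len 3) => palindrome
Longest palindromic substring: "faf" with length 3

3


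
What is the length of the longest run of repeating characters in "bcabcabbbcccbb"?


Input: "bcabcabbbcccbb"
Scanning for longest run:
  Position 1 ('c'): new char, reset run to 1
  Position 2 ('a'): new char, reset run to 1
  Position 3 ('b'): new char, reset run to 1
  Position 4 ('c'): new char, reset run to 1
  Position 5 ('a'): new char, reset run to 1
  Position 6 ('b'): new char, reset run to 1
  Position 7 ('b'): continues run of 'b', length=2
  Position 8 ('b'): continues run of 'b', length=3
  Position 9 ('c'): new char, reset run to 1
  Position 10 ('c'): continues run of 'c', length=2
  Position 11 ('c'): continues run of 'c', length=3
  Position 12 ('b'): new char, reset run to 1
  Position 13 ('b'): continues run of 'b', length=2
Longest run: 'b' with length 3

3


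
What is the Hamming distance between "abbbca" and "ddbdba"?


Comparing "abbbca" and "ddbdba" position by position:
  Position 0: 'a' vs 'd' => differ
  Position 1: 'b' vs 'd' => differ
  Position 2: 'b' vs 'b' => same
  Position 3: 'b' vs 'd' => differ
  Position 4: 'c' vs 'b' => differ
  Position 5: 'a' vs 'a' => same
Total differences (Hamming distance): 4

4


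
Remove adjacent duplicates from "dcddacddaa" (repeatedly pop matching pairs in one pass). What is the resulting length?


Input: dcddacddaa
Stack-based adjacent duplicate removal:
  Read 'd': push. Stack: d
  Read 'c': push. Stack: dc
  Read 'd': push. Stack: dcd
  Read 'd': matches stack top 'd' => pop. Stack: dc
  Read 'a': push. Stack: dca
  Read 'c': push. Stack: dcac
  Read 'd': push. Stack: dcacd
  Read 'd': matches stack top 'd' => pop. Stack: dcac
  Read 'a': push. Stack: dcaca
  Read 'a': matches stack top 'a' => pop. Stack: dcac
Final stack: "dcac" (length 4)

4


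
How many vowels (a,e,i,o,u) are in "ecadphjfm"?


Input: ecadphjfm
Checking each character:
  'e' at position 0: vowel (running total: 1)
  'c' at position 1: consonant
  'a' at position 2: vowel (running total: 2)
  'd' at position 3: consonant
  'p' at position 4: consonant
  'h' at position 5: consonant
  'j' at position 6: consonant
  'f' at position 7: consonant
  'm' at position 8: consonant
Total vowels: 2

2


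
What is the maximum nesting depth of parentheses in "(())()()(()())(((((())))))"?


Input: "(())()()(()())(((((())))))"
Tracking depth:
  Position 0 '(': depth becomes 1
  Position 1 '(': depth becomes 2
  Position 2 ')': depth becomes 1
  Position 3 ')': depth becomes 0
  Position 4 '(': depth becomes 1
  Position 5 ')': depth becomes 0
  Position 6 '(': depth becomes 1
  Position 7 ')': depth becomes 0
  Position 8 '(': depth becomes 1
  Position 9 '(': depth becomes 2
  Position 10 ')': depth becomes 1
  Position 11 '(': depth becomes 2
  Position 12 ')': depth becomes 1
  Position 13 ')': depth becomes 0
  Position 14 '(': depth becomes 1
  Position 15 '(': depth becomes 2
  Position 16 '(': depth becomes 3
  Position 17 '(': depth becomes 4
  Position 18 '(': depth becomes 5
  Position 19 '(': depth becomes 6
  Position 20 ')': depth becomes 5
  Position 21 ')': depth becomes 4
  Position 22 ')': depth becomes 3
  Position 23 ')': depth becomes 2
  Position 24 ')': depth becomes 1
  Position 25 ')': depth becomes 0
Maximum depth reached: 6

6


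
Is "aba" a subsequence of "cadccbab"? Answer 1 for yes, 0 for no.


Check if "aba" is a subsequence of "cadccbab"
Greedy scan:
  Position 0 ('c'): no match needed
  Position 1 ('a'): matches sub[0] = 'a'
  Position 2 ('d'): no match needed
  Position 3 ('c'): no match needed
  Position 4 ('c'): no match needed
  Position 5 ('b'): matches sub[1] = 'b'
  Position 6 ('a'): matches sub[2] = 'a'
  Position 7 ('b'): no match needed
All 3 characters matched => is a subsequence

1


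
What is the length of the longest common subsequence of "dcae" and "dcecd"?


LCS of "dcae" and "dcecd"
DP table:
           d    c    e    c    d
      0    0    0    0    0    0
  d   0    1    1    1    1    1
  c   0    1    2    2    2    2
  a   0    1    2    2    2    2
  e   0    1    2    3    3    3
LCS length = dp[4][5] = 3

3


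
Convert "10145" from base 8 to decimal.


Input: "10145" in base 8
Positional expansion:
  Digit '1' (value 1) x 8^4 = 4096
  Digit '0' (value 0) x 8^3 = 0
  Digit '1' (value 1) x 8^2 = 64
  Digit '4' (value 4) x 8^1 = 32
  Digit '5' (value 5) x 8^0 = 5
Sum = 4197

4197


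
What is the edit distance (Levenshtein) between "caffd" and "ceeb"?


Computing edit distance: "caffd" -> "ceeb"
DP table:
           c    e    e    b
      0    1    2    3    4
  c   1    0    1    2    3
  a   2    1    1    2    3
  f   3    2    2    2    3
  f   4    3    3    3    3
  d   5    4    4    4    4
Edit distance = dp[5][4] = 4

4


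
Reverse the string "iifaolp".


Input: iifaolp
Reading characters right to left:
  Position 6: 'p'
  Position 5: 'l'
  Position 4: 'o'
  Position 3: 'a'
  Position 2: 'f'
  Position 1: 'i'
  Position 0: 'i'
Reversed: ploafii

ploafii


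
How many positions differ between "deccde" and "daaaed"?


Comparing "deccde" and "daaaed" position by position:
  Position 0: 'd' vs 'd' => same
  Position 1: 'e' vs 'a' => DIFFER
  Position 2: 'c' vs 'a' => DIFFER
  Position 3: 'c' vs 'a' => DIFFER
  Position 4: 'd' vs 'e' => DIFFER
  Position 5: 'e' vs 'd' => DIFFER
Positions that differ: 5

5


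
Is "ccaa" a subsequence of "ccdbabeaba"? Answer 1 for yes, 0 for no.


Check if "ccaa" is a subsequence of "ccdbabeaba"
Greedy scan:
  Position 0 ('c'): matches sub[0] = 'c'
  Position 1 ('c'): matches sub[1] = 'c'
  Position 2 ('d'): no match needed
  Position 3 ('b'): no match needed
  Position 4 ('a'): matches sub[2] = 'a'
  Position 5 ('b'): no match needed
  Position 6 ('e'): no match needed
  Position 7 ('a'): matches sub[3] = 'a'
  Position 8 ('b'): no match needed
  Position 9 ('a'): no match needed
All 4 characters matched => is a subsequence

1


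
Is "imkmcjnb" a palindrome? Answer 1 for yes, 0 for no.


Input: imkmcjnb
Reversed: bnjcmkmi
  Compare pos 0 ('i') with pos 7 ('b'): MISMATCH
  Compare pos 1 ('m') with pos 6 ('n'): MISMATCH
  Compare pos 2 ('k') with pos 5 ('j'): MISMATCH
  Compare pos 3 ('m') with pos 4 ('c'): MISMATCH
Result: not a palindrome

0


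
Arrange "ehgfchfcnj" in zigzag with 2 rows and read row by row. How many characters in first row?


Zigzag "ehgfchfcnj" into 2 rows:
Placing characters:
  'e' => row 0
  'h' => row 1
  'g' => row 0
  'f' => row 1
  'c' => row 0
  'h' => row 1
  'f' => row 0
  'c' => row 1
  'n' => row 0
  'j' => row 1
Rows:
  Row 0: "egcfn"
  Row 1: "hfhcj"
First row length: 5

5


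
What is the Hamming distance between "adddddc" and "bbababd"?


Comparing "adddddc" and "bbababd" position by position:
  Position 0: 'a' vs 'b' => differ
  Position 1: 'd' vs 'b' => differ
  Position 2: 'd' vs 'a' => differ
  Position 3: 'd' vs 'b' => differ
  Position 4: 'd' vs 'a' => differ
  Position 5: 'd' vs 'b' => differ
  Position 6: 'c' vs 'd' => differ
Total differences (Hamming distance): 7

7


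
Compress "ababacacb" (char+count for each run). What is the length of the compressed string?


Input: ababacacb
Runs:
  'a' x 1 => "a1"
  'b' x 1 => "b1"
  'a' x 1 => "a1"
  'b' x 1 => "b1"
  'a' x 1 => "a1"
  'c' x 1 => "c1"
  'a' x 1 => "a1"
  'c' x 1 => "c1"
  'b' x 1 => "b1"
Compressed: "a1b1a1b1a1c1a1c1b1"
Compressed length: 18

18


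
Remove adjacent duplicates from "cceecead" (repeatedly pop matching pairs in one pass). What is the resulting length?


Input: cceecead
Stack-based adjacent duplicate removal:
  Read 'c': push. Stack: c
  Read 'c': matches stack top 'c' => pop. Stack: (empty)
  Read 'e': push. Stack: e
  Read 'e': matches stack top 'e' => pop. Stack: (empty)
  Read 'c': push. Stack: c
  Read 'e': push. Stack: ce
  Read 'a': push. Stack: cea
  Read 'd': push. Stack: cead
Final stack: "cead" (length 4)

4


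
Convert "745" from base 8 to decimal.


Input: "745" in base 8
Positional expansion:
  Digit '7' (value 7) x 8^2 = 448
  Digit '4' (value 4) x 8^1 = 32
  Digit '5' (value 5) x 8^0 = 5
Sum = 485

485


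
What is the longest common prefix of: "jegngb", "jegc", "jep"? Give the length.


Words: jegngb, jegc, jep
  Position 0: all 'j' => match
  Position 1: all 'e' => match
  Position 2: ('g', 'g', 'p') => mismatch, stop
LCP = "je" (length 2)

2


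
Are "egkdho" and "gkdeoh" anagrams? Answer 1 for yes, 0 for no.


Strings: "egkdho", "gkdeoh"
Sorted first:  deghko
Sorted second: deghko
Sorted forms match => anagrams

1


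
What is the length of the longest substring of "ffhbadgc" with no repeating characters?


Input: "ffhbadgc"
Sliding window (track last position of each char):
  Position 0 ('f'): window [0,0] length 1 -- new best
  Position 1 ('f'): repeat (last at 0), move window start to 1
  Position 1 ('f'): window [1,1] length 1
  Position 2 ('h'): window [1,2] length 2 -- new best
  Position 3 ('b'): window [1,3] length 3 -- new best
  Position 4 ('a'): window [1,4] length 4 -- new best
  Position 5 ('d'): window [1,5] length 5 -- new best
  Position 6 ('g'): window [1,6] length 6 -- new best
  Position 7 ('c'): window [1,7] length 7 -- new best
Longest substring with no repeats: "fhbadgc" with length 7

7


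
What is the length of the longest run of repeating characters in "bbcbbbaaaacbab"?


Input: "bbcbbbaaaacbab"
Scanning for longest run:
  Position 1 ('b'): continues run of 'b', length=2
  Position 2 ('c'): new char, reset run to 1
  Position 3 ('b'): new char, reset run to 1
  Position 4 ('b'): continues run of 'b', length=2
  Position 5 ('b'): continues run of 'b', length=3
  Position 6 ('a'): new char, reset run to 1
  Position 7 ('a'): continues run of 'a', length=2
  Position 8 ('a'): continues run of 'a', length=3
  Position 9 ('a'): continues run of 'a', length=4
  Position 10 ('c'): new char, reset run to 1
  Position 11 ('b'): new char, reset run to 1
  Position 12 ('a'): new char, reset run to 1
  Position 13 ('b'): new char, reset run to 1
Longest run: 'a' with length 4

4


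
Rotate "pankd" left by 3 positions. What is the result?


Input: "pankd", rotate left by 3
First 3 characters: "pan"
Remaining characters: "kd"
Concatenate remaining + first: "kd" + "pan" = "kdpan"

kdpan


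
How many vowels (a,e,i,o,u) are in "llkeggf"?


Input: llkeggf
Checking each character:
  'l' at position 0: consonant
  'l' at position 1: consonant
  'k' at position 2: consonant
  'e' at position 3: vowel (running total: 1)
  'g' at position 4: consonant
  'g' at position 5: consonant
  'f' at position 6: consonant
Total vowels: 1

1


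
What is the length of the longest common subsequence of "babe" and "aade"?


LCS of "babe" and "aade"
DP table:
           a    a    d    e
      0    0    0    0    0
  b   0    0    0    0    0
  a   0    1    1    1    1
  b   0    1    1    1    1
  e   0    1    1    1    2
LCS length = dp[4][4] = 2

2


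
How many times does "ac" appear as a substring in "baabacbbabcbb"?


Searching for "ac" in "baabacbbabcbb"
Scanning each position:
  Position 0: "ba" => no
  Position 1: "aa" => no
  Position 2: "ab" => no
  Position 3: "ba" => no
  Position 4: "ac" => MATCH
  Position 5: "cb" => no
  Position 6: "bb" => no
  Position 7: "ba" => no
  Position 8: "ab" => no
  Position 9: "bc" => no
  Position 10: "cb" => no
  Position 11: "bb" => no
Total occurrences: 1

1


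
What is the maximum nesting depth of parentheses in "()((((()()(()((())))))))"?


Input: "()((((()()(()((())))))))"
Tracking depth:
  Position 0 '(': depth becomes 1
  Position 1 ')': depth becomes 0
  Position 2 '(': depth becomes 1
  Position 3 '(': depth becomes 2
  Position 4 '(': depth becomes 3
  Position 5 '(': depth becomes 4
  Position 6 '(': depth becomes 5
  Position 7 ')': depth becomes 4
  Position 8 '(': depth becomes 5
  Position 9 ')': depth becomes 4
  Position 10 '(': depth becomes 5
  Position 11 '(': depth becomes 6
  Position 12 ')': depth becomes 5
  Position 13 '(': depth becomes 6
  Position 14 '(': depth becomes 7
  Position 15 '(': depth becomes 8
  Position 16 ')': depth becomes 7
  Position 17 ')': depth becomes 6
  Position 18 ')': depth becomes 5
  Position 19 ')': depth becomes 4
  Position 20 ')': depth becomes 3
  Position 21 ')': depth becomes 2
  Position 22 ')': depth becomes 1
  Position 23 ')': depth becomes 0
Maximum depth reached: 8

8


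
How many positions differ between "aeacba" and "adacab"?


Comparing "aeacba" and "adacab" position by position:
  Position 0: 'a' vs 'a' => same
  Position 1: 'e' vs 'd' => DIFFER
  Position 2: 'a' vs 'a' => same
  Position 3: 'c' vs 'c' => same
  Position 4: 'b' vs 'a' => DIFFER
  Position 5: 'a' vs 'b' => DIFFER
Positions that differ: 3

3


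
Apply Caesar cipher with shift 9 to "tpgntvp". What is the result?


Caesar cipher: shift "tpgntvp" by 9
  't' (pos 19) + 9 = pos 2 = 'c'
  'p' (pos 15) + 9 = pos 24 = 'y'
  'g' (pos 6) + 9 = pos 15 = 'p'
  'n' (pos 13) + 9 = pos 22 = 'w'
  't' (pos 19) + 9 = pos 2 = 'c'
  'v' (pos 21) + 9 = pos 4 = 'e'
  'p' (pos 15) + 9 = pos 24 = 'y'
Result: cypwcey

cypwcey


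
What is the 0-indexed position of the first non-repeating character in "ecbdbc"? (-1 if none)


Input: ecbdbc
Character frequencies:
  'b': 2
  'c': 2
  'd': 1
  'e': 1
Scanning left to right for freq == 1:
  Position 0 ('e'): unique! => answer = 0

0


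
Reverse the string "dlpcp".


Input: dlpcp
Reading characters right to left:
  Position 4: 'p'
  Position 3: 'c'
  Position 2: 'p'
  Position 1: 'l'
  Position 0: 'd'
Reversed: pcpld

pcpld


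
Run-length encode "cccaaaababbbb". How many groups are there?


Input: cccaaaababbbb
Scanning for consecutive runs:
  Group 1: 'c' x 3 (positions 0-2)
  Group 2: 'a' x 4 (positions 3-6)
  Group 3: 'b' x 1 (positions 7-7)
  Group 4: 'a' x 1 (positions 8-8)
  Group 5: 'b' x 4 (positions 9-12)
Total groups: 5

5


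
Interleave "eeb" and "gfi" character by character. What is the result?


Interleaving "eeb" and "gfi":
  Position 0: 'e' from first, 'g' from second => "eg"
  Position 1: 'e' from first, 'f' from second => "ef"
  Position 2: 'b' from first, 'i' from second => "bi"
Result: egefbi

egefbi


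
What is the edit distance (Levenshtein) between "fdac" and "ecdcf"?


Computing edit distance: "fdac" -> "ecdcf"
DP table:
           e    c    d    c    f
      0    1    2    3    4    5
  f   1    1    2    3    4    4
  d   2    2    2    2    3    4
  a   3    3    3    3    3    4
  c   4    4    3    4    3    4
Edit distance = dp[4][5] = 4

4


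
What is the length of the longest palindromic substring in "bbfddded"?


Input: "bbfddded"
Checking substrings for palindromes:
  [3:6] "ddd" (len 3) => palindrome
  [5:8] "ded" (len 3) => palindrome
  [0:2] "bb" (len 2) => palindrome
  [3:5] "dd" (len 2) => palindrome
  [4:6] "dd" (len 2) => palindrome
Longest palindromic substring: "ddd" with length 3

3


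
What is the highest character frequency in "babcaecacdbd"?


Input: babcaecacdbd
Character counts:
  'a': 3
  'b': 3
  'c': 3
  'd': 2
  'e': 1
Maximum frequency: 3

3


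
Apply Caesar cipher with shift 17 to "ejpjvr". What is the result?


Caesar cipher: shift "ejpjvr" by 17
  'e' (pos 4) + 17 = pos 21 = 'v'
  'j' (pos 9) + 17 = pos 0 = 'a'
  'p' (pos 15) + 17 = pos 6 = 'g'
  'j' (pos 9) + 17 = pos 0 = 'a'
  'v' (pos 21) + 17 = pos 12 = 'm'
  'r' (pos 17) + 17 = pos 8 = 'i'
Result: vagami

vagami


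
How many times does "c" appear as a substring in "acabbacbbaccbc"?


Searching for "c" in "acabbacbbaccbc"
Scanning each position:
  Position 0: "a" => no
  Position 1: "c" => MATCH
  Position 2: "a" => no
  Position 3: "b" => no
  Position 4: "b" => no
  Position 5: "a" => no
  Position 6: "c" => MATCH
  Position 7: "b" => no
  Position 8: "b" => no
  Position 9: "a" => no
  Position 10: "c" => MATCH
  Position 11: "c" => MATCH
  Position 12: "b" => no
  Position 13: "c" => MATCH
Total occurrences: 5

5


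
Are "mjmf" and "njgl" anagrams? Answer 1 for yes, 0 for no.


Strings: "mjmf", "njgl"
Sorted first:  fjmm
Sorted second: gjln
Differ at position 0: 'f' vs 'g' => not anagrams

0


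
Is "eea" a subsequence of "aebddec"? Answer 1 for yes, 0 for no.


Check if "eea" is a subsequence of "aebddec"
Greedy scan:
  Position 0 ('a'): no match needed
  Position 1 ('e'): matches sub[0] = 'e'
  Position 2 ('b'): no match needed
  Position 3 ('d'): no match needed
  Position 4 ('d'): no match needed
  Position 5 ('e'): matches sub[1] = 'e'
  Position 6 ('c'): no match needed
Only matched 2/3 characters => not a subsequence

0


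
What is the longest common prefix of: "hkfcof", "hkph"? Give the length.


Words: hkfcof, hkph
  Position 0: all 'h' => match
  Position 1: all 'k' => match
  Position 2: ('f', 'p') => mismatch, stop
LCP = "hk" (length 2)

2


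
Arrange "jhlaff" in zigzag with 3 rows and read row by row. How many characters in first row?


Zigzag "jhlaff" into 3 rows:
Placing characters:
  'j' => row 0
  'h' => row 1
  'l' => row 2
  'a' => row 1
  'f' => row 0
  'f' => row 1
Rows:
  Row 0: "jf"
  Row 1: "haf"
  Row 2: "l"
First row length: 2

2


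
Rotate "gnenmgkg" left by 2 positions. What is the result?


Input: "gnenmgkg", rotate left by 2
First 2 characters: "gn"
Remaining characters: "enmgkg"
Concatenate remaining + first: "enmgkg" + "gn" = "enmgkggn"

enmgkggn


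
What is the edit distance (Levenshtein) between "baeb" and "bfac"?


Computing edit distance: "baeb" -> "bfac"
DP table:
           b    f    a    c
      0    1    2    3    4
  b   1    0    1    2    3
  a   2    1    1    1    2
  e   3    2    2    2    2
  b   4    3    3    3    3
Edit distance = dp[4][4] = 3

3


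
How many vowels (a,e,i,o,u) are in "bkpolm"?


Input: bkpolm
Checking each character:
  'b' at position 0: consonant
  'k' at position 1: consonant
  'p' at position 2: consonant
  'o' at position 3: vowel (running total: 1)
  'l' at position 4: consonant
  'm' at position 5: consonant
Total vowels: 1

1


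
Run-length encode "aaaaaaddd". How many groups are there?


Input: aaaaaaddd
Scanning for consecutive runs:
  Group 1: 'a' x 6 (positions 0-5)
  Group 2: 'd' x 3 (positions 6-8)
Total groups: 2

2


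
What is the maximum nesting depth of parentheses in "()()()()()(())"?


Input: "()()()()()(())"
Tracking depth:
  Position 0 '(': depth becomes 1
  Position 1 ')': depth becomes 0
  Position 2 '(': depth becomes 1
  Position 3 ')': depth becomes 0
  Position 4 '(': depth becomes 1
  Position 5 ')': depth becomes 0
  Position 6 '(': depth becomes 1
  Position 7 ')': depth becomes 0
  Position 8 '(': depth becomes 1
  Position 9 ')': depth becomes 0
  Position 10 '(': depth becomes 1
  Position 11 '(': depth becomes 2
  Position 12 ')': depth becomes 1
  Position 13 ')': depth becomes 0
Maximum depth reached: 2

2


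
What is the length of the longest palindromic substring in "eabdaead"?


Input: "eabdaead"
Checking substrings for palindromes:
  [3:8] "daead" (len 5) => palindrome
  [4:7] "aea" (len 3) => palindrome
Longest palindromic substring: "daead" with length 5

5


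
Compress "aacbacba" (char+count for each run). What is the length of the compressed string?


Input: aacbacba
Runs:
  'a' x 2 => "a2"
  'c' x 1 => "c1"
  'b' x 1 => "b1"
  'a' x 1 => "a1"
  'c' x 1 => "c1"
  'b' x 1 => "b1"
  'a' x 1 => "a1"
Compressed: "a2c1b1a1c1b1a1"
Compressed length: 14

14


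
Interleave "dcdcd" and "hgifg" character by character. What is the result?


Interleaving "dcdcd" and "hgifg":
  Position 0: 'd' from first, 'h' from second => "dh"
  Position 1: 'c' from first, 'g' from second => "cg"
  Position 2: 'd' from first, 'i' from second => "di"
  Position 3: 'c' from first, 'f' from second => "cf"
  Position 4: 'd' from first, 'g' from second => "dg"
Result: dhcgdicfdg

dhcgdicfdg


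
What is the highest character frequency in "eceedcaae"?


Input: eceedcaae
Character counts:
  'a': 2
  'c': 2
  'd': 1
  'e': 4
Maximum frequency: 4

4


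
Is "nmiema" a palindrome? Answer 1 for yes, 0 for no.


Input: nmiema
Reversed: ameimn
  Compare pos 0 ('n') with pos 5 ('a'): MISMATCH
  Compare pos 1 ('m') with pos 4 ('m'): match
  Compare pos 2 ('i') with pos 3 ('e'): MISMATCH
Result: not a palindrome

0


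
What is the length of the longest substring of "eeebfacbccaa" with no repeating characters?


Input: "eeebfacbccaa"
Sliding window (track last position of each char):
  Position 0 ('e'): window [0,0] length 1 -- new best
  Position 1 ('e'): repeat (last at 0), move window start to 1
  Position 1 ('e'): window [1,1] length 1
  Position 2 ('e'): repeat (last at 1), move window start to 2
  Position 2 ('e'): window [2,2] length 1
  Position 3 ('b'): window [2,3] length 2 -- new best
  Position 4 ('f'): window [2,4] length 3 -- new best
  Position 5 ('a'): window [2,5] length 4 -- new best
  Position 6 ('c'): window [2,6] length 5 -- new best
  Position 7 ('b'): repeat (last at 3), move window start to 4
  Position 7 ('b'): window [4,7] length 4
  Position 8 ('c'): repeat (last at 6), move window start to 7
  Position 8 ('c'): window [7,8] length 2
  Position 9 ('c'): repeat (last at 8), move window start to 9
  Position 9 ('c'): window [9,9] length 1
  Position 10 ('a'): window [9,10] length 2
  Position 11 ('a'): repeat (last at 10), move window start to 11
  Position 11 ('a'): window [11,11] length 1
Longest substring with no repeats: "ebfac" with length 5

5


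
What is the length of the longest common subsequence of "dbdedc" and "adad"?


LCS of "dbdedc" and "adad"
DP table:
           a    d    a    d
      0    0    0    0    0
  d   0    0    1    1    1
  b   0    0    1    1    1
  d   0    0    1    1    2
  e   0    0    1    1    2
  d   0    0    1    1    2
  c   0    0    1    1    2
LCS length = dp[6][4] = 2

2


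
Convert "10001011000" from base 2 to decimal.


Input: "10001011000" in base 2
Positional expansion:
  Digit '1' (value 1) x 2^10 = 1024
  Digit '0' (value 0) x 2^9 = 0
  Digit '0' (value 0) x 2^8 = 0
  Digit '0' (value 0) x 2^7 = 0
  Digit '1' (value 1) x 2^6 = 64
  Digit '0' (value 0) x 2^5 = 0
  Digit '1' (value 1) x 2^4 = 16
  Digit '1' (value 1) x 2^3 = 8
  Digit '0' (value 0) x 2^2 = 0
  Digit '0' (value 0) x 2^1 = 0
  Digit '0' (value 0) x 2^0 = 0
Sum = 1112

1112


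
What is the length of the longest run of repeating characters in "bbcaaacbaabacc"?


Input: "bbcaaacbaabacc"
Scanning for longest run:
  Position 1 ('b'): continues run of 'b', length=2
  Position 2 ('c'): new char, reset run to 1
  Position 3 ('a'): new char, reset run to 1
  Position 4 ('a'): continues run of 'a', length=2
  Position 5 ('a'): continues run of 'a', length=3
  Position 6 ('c'): new char, reset run to 1
  Position 7 ('b'): new char, reset run to 1
  Position 8 ('a'): new char, reset run to 1
  Position 9 ('a'): continues run of 'a', length=2
  Position 10 ('b'): new char, reset run to 1
  Position 11 ('a'): new char, reset run to 1
  Position 12 ('c'): new char, reset run to 1
  Position 13 ('c'): continues run of 'c', length=2
Longest run: 'a' with length 3

3


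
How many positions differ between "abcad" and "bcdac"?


Comparing "abcad" and "bcdac" position by position:
  Position 0: 'a' vs 'b' => DIFFER
  Position 1: 'b' vs 'c' => DIFFER
  Position 2: 'c' vs 'd' => DIFFER
  Position 3: 'a' vs 'a' => same
  Position 4: 'd' vs 'c' => DIFFER
Positions that differ: 4

4


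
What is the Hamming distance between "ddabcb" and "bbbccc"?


Comparing "ddabcb" and "bbbccc" position by position:
  Position 0: 'd' vs 'b' => differ
  Position 1: 'd' vs 'b' => differ
  Position 2: 'a' vs 'b' => differ
  Position 3: 'b' vs 'c' => differ
  Position 4: 'c' vs 'c' => same
  Position 5: 'b' vs 'c' => differ
Total differences (Hamming distance): 5

5


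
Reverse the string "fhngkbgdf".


Input: fhngkbgdf
Reading characters right to left:
  Position 8: 'f'
  Position 7: 'd'
  Position 6: 'g'
  Position 5: 'b'
  Position 4: 'k'
  Position 3: 'g'
  Position 2: 'n'
  Position 1: 'h'
  Position 0: 'f'
Reversed: fdgbkgnhf

fdgbkgnhf


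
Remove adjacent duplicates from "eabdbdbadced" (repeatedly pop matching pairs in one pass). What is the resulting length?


Input: eabdbdbadced
Stack-based adjacent duplicate removal:
  Read 'e': push. Stack: e
  Read 'a': push. Stack: ea
  Read 'b': push. Stack: eab
  Read 'd': push. Stack: eabd
  Read 'b': push. Stack: eabdb
  Read 'd': push. Stack: eabdbd
  Read 'b': push. Stack: eabdbdb
  Read 'a': push. Stack: eabdbdba
  Read 'd': push. Stack: eabdbdbad
  Read 'c': push. Stack: eabdbdbadc
  Read 'e': push. Stack: eabdbdbadce
  Read 'd': push. Stack: eabdbdbadced
Final stack: "eabdbdbadced" (length 12)

12


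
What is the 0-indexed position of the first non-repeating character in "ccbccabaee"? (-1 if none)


Input: ccbccabaee
Character frequencies:
  'a': 2
  'b': 2
  'c': 4
  'e': 2
Scanning left to right for freq == 1:
  Position 0 ('c'): freq=4, skip
  Position 1 ('c'): freq=4, skip
  Position 2 ('b'): freq=2, skip
  Position 3 ('c'): freq=4, skip
  Position 4 ('c'): freq=4, skip
  Position 5 ('a'): freq=2, skip
  Position 6 ('b'): freq=2, skip
  Position 7 ('a'): freq=2, skip
  Position 8 ('e'): freq=2, skip
  Position 9 ('e'): freq=2, skip
  No unique character found => answer = -1

-1


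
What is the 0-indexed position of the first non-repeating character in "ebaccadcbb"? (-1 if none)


Input: ebaccadcbb
Character frequencies:
  'a': 2
  'b': 3
  'c': 3
  'd': 1
  'e': 1
Scanning left to right for freq == 1:
  Position 0 ('e'): unique! => answer = 0

0


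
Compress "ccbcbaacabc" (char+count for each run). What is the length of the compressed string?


Input: ccbcbaacabc
Runs:
  'c' x 2 => "c2"
  'b' x 1 => "b1"
  'c' x 1 => "c1"
  'b' x 1 => "b1"
  'a' x 2 => "a2"
  'c' x 1 => "c1"
  'a' x 1 => "a1"
  'b' x 1 => "b1"
  'c' x 1 => "c1"
Compressed: "c2b1c1b1a2c1a1b1c1"
Compressed length: 18

18


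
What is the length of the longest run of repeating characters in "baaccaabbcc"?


Input: "baaccaabbcc"
Scanning for longest run:
  Position 1 ('a'): new char, reset run to 1
  Position 2 ('a'): continues run of 'a', length=2
  Position 3 ('c'): new char, reset run to 1
  Position 4 ('c'): continues run of 'c', length=2
  Position 5 ('a'): new char, reset run to 1
  Position 6 ('a'): continues run of 'a', length=2
  Position 7 ('b'): new char, reset run to 1
  Position 8 ('b'): continues run of 'b', length=2
  Position 9 ('c'): new char, reset run to 1
  Position 10 ('c'): continues run of 'c', length=2
Longest run: 'a' with length 2

2


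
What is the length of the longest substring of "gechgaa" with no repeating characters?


Input: "gechgaa"
Sliding window (track last position of each char):
  Position 0 ('g'): window [0,0] length 1 -- new best
  Position 1 ('e'): window [0,1] length 2 -- new best
  Position 2 ('c'): window [0,2] length 3 -- new best
  Position 3 ('h'): window [0,3] length 4 -- new best
  Position 4 ('g'): repeat (last at 0), move window start to 1
  Position 4 ('g'): window [1,4] length 4
  Position 5 ('a'): window [1,5] length 5 -- new best
  Position 6 ('a'): repeat (last at 5), move window start to 6
  Position 6 ('a'): window [6,6] length 1
Longest substring with no repeats: "echga" with length 5

5


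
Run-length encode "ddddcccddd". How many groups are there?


Input: ddddcccddd
Scanning for consecutive runs:
  Group 1: 'd' x 4 (positions 0-3)
  Group 2: 'c' x 3 (positions 4-6)
  Group 3: 'd' x 3 (positions 7-9)
Total groups: 3

3


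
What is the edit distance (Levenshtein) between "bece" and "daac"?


Computing edit distance: "bece" -> "daac"
DP table:
           d    a    a    c
      0    1    2    3    4
  b   1    1    2    3    4
  e   2    2    2    3    4
  c   3    3    3    3    3
  e   4    4    4    4    4
Edit distance = dp[4][4] = 4

4


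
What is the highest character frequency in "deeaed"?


Input: deeaed
Character counts:
  'a': 1
  'd': 2
  'e': 3
Maximum frequency: 3

3


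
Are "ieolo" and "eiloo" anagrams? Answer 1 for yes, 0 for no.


Strings: "ieolo", "eiloo"
Sorted first:  eiloo
Sorted second: eiloo
Sorted forms match => anagrams

1


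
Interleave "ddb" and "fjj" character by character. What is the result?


Interleaving "ddb" and "fjj":
  Position 0: 'd' from first, 'f' from second => "df"
  Position 1: 'd' from first, 'j' from second => "dj"
  Position 2: 'b' from first, 'j' from second => "bj"
Result: dfdjbj

dfdjbj


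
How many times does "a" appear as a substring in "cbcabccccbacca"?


Searching for "a" in "cbcabccccbacca"
Scanning each position:
  Position 0: "c" => no
  Position 1: "b" => no
  Position 2: "c" => no
  Position 3: "a" => MATCH
  Position 4: "b" => no
  Position 5: "c" => no
  Position 6: "c" => no
  Position 7: "c" => no
  Position 8: "c" => no
  Position 9: "b" => no
  Position 10: "a" => MATCH
  Position 11: "c" => no
  Position 12: "c" => no
  Position 13: "a" => MATCH
Total occurrences: 3

3


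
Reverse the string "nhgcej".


Input: nhgcej
Reading characters right to left:
  Position 5: 'j'
  Position 4: 'e'
  Position 3: 'c'
  Position 2: 'g'
  Position 1: 'h'
  Position 0: 'n'
Reversed: jecghn

jecghn


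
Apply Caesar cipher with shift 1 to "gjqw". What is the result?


Caesar cipher: shift "gjqw" by 1
  'g' (pos 6) + 1 = pos 7 = 'h'
  'j' (pos 9) + 1 = pos 10 = 'k'
  'q' (pos 16) + 1 = pos 17 = 'r'
  'w' (pos 22) + 1 = pos 23 = 'x'
Result: hkrx

hkrx


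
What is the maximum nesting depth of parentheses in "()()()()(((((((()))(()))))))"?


Input: "()()()()(((((((()))(()))))))"
Tracking depth:
  Position 0 '(': depth becomes 1
  Position 1 ')': depth becomes 0
  Position 2 '(': depth becomes 1
  Position 3 ')': depth becomes 0
  Position 4 '(': depth becomes 1
  Position 5 ')': depth becomes 0
  Position 6 '(': depth becomes 1
  Position 7 ')': depth becomes 0
  Position 8 '(': depth becomes 1
  Position 9 '(': depth becomes 2
  Position 10 '(': depth becomes 3
  Position 11 '(': depth becomes 4
  Position 12 '(': depth becomes 5
  Position 13 '(': depth becomes 6
  Position 14 '(': depth becomes 7
  Position 15 '(': depth becomes 8
  Position 16 ')': depth becomes 7
  Position 17 ')': depth becomes 6
  Position 18 ')': depth becomes 5
  Position 19 '(': depth becomes 6
  Position 20 '(': depth becomes 7
  Position 21 ')': depth becomes 6
  Position 22 ')': depth becomes 5
  Position 23 ')': depth becomes 4
  Position 24 ')': depth becomes 3
  Position 25 ')': depth becomes 2
  Position 26 ')': depth becomes 1
  Position 27 ')': depth becomes 0
Maximum depth reached: 8

8


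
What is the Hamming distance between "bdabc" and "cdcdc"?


Comparing "bdabc" and "cdcdc" position by position:
  Position 0: 'b' vs 'c' => differ
  Position 1: 'd' vs 'd' => same
  Position 2: 'a' vs 'c' => differ
  Position 3: 'b' vs 'd' => differ
  Position 4: 'c' vs 'c' => same
Total differences (Hamming distance): 3

3


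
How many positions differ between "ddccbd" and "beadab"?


Comparing "ddccbd" and "beadab" position by position:
  Position 0: 'd' vs 'b' => DIFFER
  Position 1: 'd' vs 'e' => DIFFER
  Position 2: 'c' vs 'a' => DIFFER
  Position 3: 'c' vs 'd' => DIFFER
  Position 4: 'b' vs 'a' => DIFFER
  Position 5: 'd' vs 'b' => DIFFER
Positions that differ: 6

6


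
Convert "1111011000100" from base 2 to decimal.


Input: "1111011000100" in base 2
Positional expansion:
  Digit '1' (value 1) x 2^12 = 4096
  Digit '1' (value 1) x 2^11 = 2048
  Digit '1' (value 1) x 2^10 = 1024
  Digit '1' (value 1) x 2^9 = 512
  Digit '0' (value 0) x 2^8 = 0
  Digit '1' (value 1) x 2^7 = 128
  Digit '1' (value 1) x 2^6 = 64
  Digit '0' (value 0) x 2^5 = 0
  Digit '0' (value 0) x 2^4 = 0
  Digit '0' (value 0) x 2^3 = 0
  Digit '1' (value 1) x 2^2 = 4
  Digit '0' (value 0) x 2^1 = 0
  Digit '0' (value 0) x 2^0 = 0
Sum = 7876

7876


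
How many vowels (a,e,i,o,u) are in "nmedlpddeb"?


Input: nmedlpddeb
Checking each character:
  'n' at position 0: consonant
  'm' at position 1: consonant
  'e' at position 2: vowel (running total: 1)
  'd' at position 3: consonant
  'l' at position 4: consonant
  'p' at position 5: consonant
  'd' at position 6: consonant
  'd' at position 7: consonant
  'e' at position 8: vowel (running total: 2)
  'b' at position 9: consonant
Total vowels: 2

2


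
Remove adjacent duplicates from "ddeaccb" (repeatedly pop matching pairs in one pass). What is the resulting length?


Input: ddeaccb
Stack-based adjacent duplicate removal:
  Read 'd': push. Stack: d
  Read 'd': matches stack top 'd' => pop. Stack: (empty)
  Read 'e': push. Stack: e
  Read 'a': push. Stack: ea
  Read 'c': push. Stack: eac
  Read 'c': matches stack top 'c' => pop. Stack: ea
  Read 'b': push. Stack: eab
Final stack: "eab" (length 3)

3


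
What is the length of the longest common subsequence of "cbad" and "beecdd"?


LCS of "cbad" and "beecdd"
DP table:
           b    e    e    c    d    d
      0    0    0    0    0    0    0
  c   0    0    0    0    1    1    1
  b   0    1    1    1    1    1    1
  a   0    1    1    1    1    1    1
  d   0    1    1    1    1    2    2
LCS length = dp[4][6] = 2

2


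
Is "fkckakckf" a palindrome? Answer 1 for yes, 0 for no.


Input: fkckakckf
Reversed: fkckakckf
  Compare pos 0 ('f') with pos 8 ('f'): match
  Compare pos 1 ('k') with pos 7 ('k'): match
  Compare pos 2 ('c') with pos 6 ('c'): match
  Compare pos 3 ('k') with pos 5 ('k'): match
Result: palindrome

1


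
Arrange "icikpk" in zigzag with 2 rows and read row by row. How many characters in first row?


Zigzag "icikpk" into 2 rows:
Placing characters:
  'i' => row 0
  'c' => row 1
  'i' => row 0
  'k' => row 1
  'p' => row 0
  'k' => row 1
Rows:
  Row 0: "iip"
  Row 1: "ckk"
First row length: 3

3


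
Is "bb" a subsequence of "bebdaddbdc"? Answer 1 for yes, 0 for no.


Check if "bb" is a subsequence of "bebdaddbdc"
Greedy scan:
  Position 0 ('b'): matches sub[0] = 'b'
  Position 1 ('e'): no match needed
  Position 2 ('b'): matches sub[1] = 'b'
  Position 3 ('d'): no match needed
  Position 4 ('a'): no match needed
  Position 5 ('d'): no match needed
  Position 6 ('d'): no match needed
  Position 7 ('b'): no match needed
  Position 8 ('d'): no match needed
  Position 9 ('c'): no match needed
All 2 characters matched => is a subsequence

1


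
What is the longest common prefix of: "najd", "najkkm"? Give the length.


Words: najd, najkkm
  Position 0: all 'n' => match
  Position 1: all 'a' => match
  Position 2: all 'j' => match
  Position 3: ('d', 'k') => mismatch, stop
LCP = "naj" (length 3)

3


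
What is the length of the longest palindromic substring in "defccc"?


Input: "defccc"
Checking substrings for palindromes:
  [3:6] "ccc" (len 3) => palindrome
  [3:5] "cc" (len 2) => palindrome
  [4:6] "cc" (len 2) => palindrome
Longest palindromic substring: "ccc" with length 3

3


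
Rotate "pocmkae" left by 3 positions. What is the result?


Input: "pocmkae", rotate left by 3
First 3 characters: "poc"
Remaining characters: "mkae"
Concatenate remaining + first: "mkae" + "poc" = "mkaepoc"

mkaepoc


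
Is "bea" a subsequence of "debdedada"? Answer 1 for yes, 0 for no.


Check if "bea" is a subsequence of "debdedada"
Greedy scan:
  Position 0 ('d'): no match needed
  Position 1 ('e'): no match needed
  Position 2 ('b'): matches sub[0] = 'b'
  Position 3 ('d'): no match needed
  Position 4 ('e'): matches sub[1] = 'e'
  Position 5 ('d'): no match needed
  Position 6 ('a'): matches sub[2] = 'a'
  Position 7 ('d'): no match needed
  Position 8 ('a'): no match needed
All 3 characters matched => is a subsequence

1
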